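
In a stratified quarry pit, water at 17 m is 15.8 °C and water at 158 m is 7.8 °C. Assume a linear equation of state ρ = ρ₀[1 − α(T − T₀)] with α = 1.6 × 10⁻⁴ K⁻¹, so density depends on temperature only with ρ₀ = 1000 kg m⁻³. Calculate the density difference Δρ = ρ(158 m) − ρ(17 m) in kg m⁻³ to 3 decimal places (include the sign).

+1.280 kg m⁻³

ΔT = -8.0 K, Δρ/ρ₀ = −αΔT = 1.28 × 10⁻³.
Δρ = 1000 × (1.28 × 10⁻³) = +1.280 kg m⁻³.
Positive Δρ: denser below, stable.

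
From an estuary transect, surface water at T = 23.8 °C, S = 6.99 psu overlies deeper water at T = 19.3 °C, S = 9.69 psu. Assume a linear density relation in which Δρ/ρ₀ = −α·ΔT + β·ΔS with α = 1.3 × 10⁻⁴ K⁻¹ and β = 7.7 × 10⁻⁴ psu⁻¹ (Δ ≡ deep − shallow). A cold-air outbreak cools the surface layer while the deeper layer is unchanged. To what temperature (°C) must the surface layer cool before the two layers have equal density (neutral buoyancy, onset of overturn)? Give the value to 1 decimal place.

3.3 °C

Neutral buoyancy requires Δρ = 0, i.e. −α(T_deep − T_surf′) + β(S_deep − S_surf) = 0.
T_surf′ = T_deep − (β/α)·ΔS = 19.3 − (7.7 × 10⁻⁴/1.3 × 10⁻⁴)·(+2.70) = 3.308 °C.
Cooling required: 23.8 − (3.308) = 20.492 °C.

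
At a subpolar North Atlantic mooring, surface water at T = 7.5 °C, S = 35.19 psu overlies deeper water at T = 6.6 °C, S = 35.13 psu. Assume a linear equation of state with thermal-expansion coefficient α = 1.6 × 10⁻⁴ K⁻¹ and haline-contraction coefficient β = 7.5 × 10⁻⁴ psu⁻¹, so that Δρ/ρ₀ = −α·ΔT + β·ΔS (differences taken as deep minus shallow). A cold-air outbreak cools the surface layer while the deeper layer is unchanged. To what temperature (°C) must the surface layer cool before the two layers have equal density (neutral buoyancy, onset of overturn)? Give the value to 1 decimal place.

6.9 °C

Neutral buoyancy requires Δρ = 0, i.e. −α(T_deep − T_surf′) + β(S_deep − S_surf) = 0.
T_surf′ = T_deep − (β/α)·ΔS = 6.6 − (7.5 × 10⁻⁴/1.6 × 10⁻⁴)·(-0.06) = 6.881 °C.
Cooling required: 7.5 − (6.881) = 0.619 °C.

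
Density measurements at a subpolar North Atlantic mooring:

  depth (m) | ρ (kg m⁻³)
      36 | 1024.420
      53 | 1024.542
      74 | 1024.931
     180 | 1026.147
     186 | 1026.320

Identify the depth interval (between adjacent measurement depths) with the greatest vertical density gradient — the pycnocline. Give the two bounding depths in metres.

180–186 m

Compute the density gradient over each adjacent pair:
  36–53 m: Δρ/Δz = 0.122/17 = 7.2 × 10⁻³ kg m⁻⁴
  53–74 m: Δρ/Δz = 0.389/21 = 0.019 kg m⁻⁴
  74–180 m: Δρ/Δz = 1.216/106 = 0.011 kg m⁻⁴
  180–186 m: Δρ/Δz = 0.173/6 = 0.029 kg m⁻⁴
The largest gradient is in the 180–186 m interval — the pycnocline.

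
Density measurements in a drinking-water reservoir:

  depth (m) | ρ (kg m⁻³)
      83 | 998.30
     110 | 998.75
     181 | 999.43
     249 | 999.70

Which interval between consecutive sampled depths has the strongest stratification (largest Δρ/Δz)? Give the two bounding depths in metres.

83–110 m

Compute the density gradient over each adjacent pair:
  83–110 m: Δρ/Δz = 0.45/27 = 0.017 kg m⁻⁴
  110–181 m: Δρ/Δz = 0.68/71 = 9.6 × 10⁻³ kg m⁻⁴
  181–249 m: Δρ/Δz = 0.27/68 = 4.0 × 10⁻³ kg m⁻⁴
The largest gradient is in the 83–110 m interval — the pycnocline.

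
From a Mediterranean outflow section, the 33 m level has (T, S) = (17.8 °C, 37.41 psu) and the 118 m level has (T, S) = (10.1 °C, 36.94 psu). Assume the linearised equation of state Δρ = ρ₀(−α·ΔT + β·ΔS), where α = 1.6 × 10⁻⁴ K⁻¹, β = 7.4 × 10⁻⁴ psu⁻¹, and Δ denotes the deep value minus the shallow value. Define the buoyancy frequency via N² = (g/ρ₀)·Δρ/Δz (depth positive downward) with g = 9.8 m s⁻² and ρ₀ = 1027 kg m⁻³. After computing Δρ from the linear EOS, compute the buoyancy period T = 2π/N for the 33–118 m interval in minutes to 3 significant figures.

10.4 min

ΔT = -7.7 K, ΔS = -0.47 psu (deep − shallow).
Δρ/ρ₀ = −αΔT + βΔS = 1.232 × 10⁻³ − 3.478 × 10⁻⁴ = 8.842 × 10⁻⁴, so Δρ ≈ 0.9081 kg m⁻³.
N² = (g/ρ₀)·Δρ/Δz = g·(Δρ/ρ₀)/Δz = 9.8 × 8.842 × 10⁻⁴ / 85 = 1.0194 × 10⁻⁴ s⁻².
N = √(1.0194 × 10⁻⁴) = 0.010097 rad s⁻¹ → T = 2π/N = 622.28 s = 10.371 min ≈ 10.4 min.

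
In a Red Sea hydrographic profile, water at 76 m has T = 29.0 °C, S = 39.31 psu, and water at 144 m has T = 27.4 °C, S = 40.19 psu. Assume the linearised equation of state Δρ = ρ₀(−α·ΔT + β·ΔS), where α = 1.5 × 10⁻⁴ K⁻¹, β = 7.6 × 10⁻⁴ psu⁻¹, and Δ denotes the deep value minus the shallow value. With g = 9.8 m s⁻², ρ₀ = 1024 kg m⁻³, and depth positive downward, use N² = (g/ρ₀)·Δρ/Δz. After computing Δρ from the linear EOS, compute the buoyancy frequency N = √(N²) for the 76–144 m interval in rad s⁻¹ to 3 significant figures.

0.0114 rad s⁻¹

ΔT = -1.6 K, ΔS = +0.88 psu (deep − shallow).
Δρ/ρ₀ = −αΔT + βΔS = 2.40 × 10⁻⁴ + 6.688 × 10⁻⁴ = 9.088 × 10⁻⁴, so Δρ ≈ 0.9306 kg m⁻³.
N² = (g/ρ₀)·Δρ/Δz = g·(Δρ/ρ₀)/Δz = 9.8 × 9.088 × 10⁻⁴ / 68 = 1.3097 × 10⁻⁴ s⁻².
N = √(1.3097 × 10⁻⁴) = 0.011444 rad s⁻¹ ≈ 0.0114 rad s⁻¹.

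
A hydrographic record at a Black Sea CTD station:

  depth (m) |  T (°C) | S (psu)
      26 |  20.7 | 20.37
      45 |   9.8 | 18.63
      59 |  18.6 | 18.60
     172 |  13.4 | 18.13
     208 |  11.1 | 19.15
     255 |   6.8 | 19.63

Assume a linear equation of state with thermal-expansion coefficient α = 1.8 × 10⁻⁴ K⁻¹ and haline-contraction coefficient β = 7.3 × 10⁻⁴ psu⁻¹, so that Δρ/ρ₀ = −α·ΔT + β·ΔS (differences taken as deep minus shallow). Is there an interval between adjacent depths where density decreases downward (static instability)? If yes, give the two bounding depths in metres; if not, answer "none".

45–59 m

Evaluate Δρ/ρ₀ = −αΔT + βΔS across each adjacent pair:
  26–45 m: −αΔT+βΔS = −(1.8 × 10⁻⁴)(-10.9)+(7.3 × 10⁻⁴)(-1.74) = 6.9 × 10⁻⁴ → stable
  45–59 m: −αΔT+βΔS = −(1.8 × 10⁻⁴)(+8.8)+(7.3 × 10⁻⁴)(-0.03) = -1.6 × 10⁻³ → UNSTABLE
  59–172 m: −αΔT+βΔS = −(1.8 × 10⁻⁴)(-5.2)+(7.3 × 10⁻⁴)(-0.47) = 5.9 × 10⁻⁴ → stable
  172–208 m: −αΔT+βΔS = −(1.8 × 10⁻⁴)(-2.3)+(7.3 × 10⁻⁴)(+1.02) = 1.2 × 10⁻³ → stable
  208–255 m: −αΔT+βΔS = −(1.8 × 10⁻⁴)(-4.3)+(7.3 × 10⁻⁴)(+0.48) = 1.1 × 10⁻³ → stable
The 45–59 m interval has Δρ < 0: lighter water underlies denser water.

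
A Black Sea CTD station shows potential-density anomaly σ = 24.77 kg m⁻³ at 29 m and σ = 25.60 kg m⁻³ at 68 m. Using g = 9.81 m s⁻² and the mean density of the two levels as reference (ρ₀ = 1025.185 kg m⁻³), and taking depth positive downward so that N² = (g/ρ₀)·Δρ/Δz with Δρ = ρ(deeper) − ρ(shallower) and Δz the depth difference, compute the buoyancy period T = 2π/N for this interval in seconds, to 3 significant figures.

440 s

Δρ = 1025.60 − 1024.77 = 0.83 kg m⁻³ over Δz = 68 − 29 = 39 m.
N² = (9.81/1025.185) × (0.83/39) = 2.0365 × 10⁻⁴ s⁻².
N = √(2.0365 × 10⁻⁴) = 0.014271 rad s⁻¹, so T = 2π/N = 440.28 s ≈ 440 s.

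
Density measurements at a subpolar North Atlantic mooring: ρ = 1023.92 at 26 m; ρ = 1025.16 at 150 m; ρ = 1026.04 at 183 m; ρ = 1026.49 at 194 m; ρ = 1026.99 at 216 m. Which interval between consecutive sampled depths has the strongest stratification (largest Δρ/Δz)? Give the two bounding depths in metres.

Compute the density gradient over each adjacent pair:
  26–150 m: Δρ/Δz = 1.24/124 = 0.010 kg m⁻⁴
  150–183 m: Δρ/Δz = 0.88/33 = 0.027 kg m⁻⁴
  183–194 m: Δρ/Δz = 0.45/11 = 0.041 kg m⁻⁴
  194–216 m: Δρ/Δz = 0.50/22 = 0.023 kg m⁻⁴
The largest gradient is in the 183–194 m interval — the pycnocline.

183–194 m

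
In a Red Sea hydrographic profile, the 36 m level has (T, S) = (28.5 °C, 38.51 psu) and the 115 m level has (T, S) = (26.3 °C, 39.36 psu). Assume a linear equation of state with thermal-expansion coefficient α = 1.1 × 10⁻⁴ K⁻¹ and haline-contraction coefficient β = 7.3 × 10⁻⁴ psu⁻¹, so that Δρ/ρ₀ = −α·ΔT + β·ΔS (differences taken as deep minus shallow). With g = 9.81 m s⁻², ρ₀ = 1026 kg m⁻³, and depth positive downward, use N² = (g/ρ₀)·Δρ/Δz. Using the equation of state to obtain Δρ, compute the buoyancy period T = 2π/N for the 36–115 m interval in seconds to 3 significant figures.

ΔT = -2.2 K, ΔS = +0.85 psu (deep − shallow).
Δρ/ρ₀ = −αΔT + βΔS = 2.42 × 10⁻⁴ + 6.205 × 10⁻⁴ = 8.625 × 10⁻⁴, so Δρ ≈ 0.8849 kg m⁻³.
N² = (g/ρ₀)·Δρ/Δz = g·(Δρ/ρ₀)/Δz = 9.81 × 8.625 × 10⁻⁴ / 79 = 1.0710 × 10⁻⁴ s⁻².
N = √(1.0710 × 10⁻⁴) = 0.010349 rad s⁻¹ → T = 2π/N = 607.13 s ≈ 607 s.

607 s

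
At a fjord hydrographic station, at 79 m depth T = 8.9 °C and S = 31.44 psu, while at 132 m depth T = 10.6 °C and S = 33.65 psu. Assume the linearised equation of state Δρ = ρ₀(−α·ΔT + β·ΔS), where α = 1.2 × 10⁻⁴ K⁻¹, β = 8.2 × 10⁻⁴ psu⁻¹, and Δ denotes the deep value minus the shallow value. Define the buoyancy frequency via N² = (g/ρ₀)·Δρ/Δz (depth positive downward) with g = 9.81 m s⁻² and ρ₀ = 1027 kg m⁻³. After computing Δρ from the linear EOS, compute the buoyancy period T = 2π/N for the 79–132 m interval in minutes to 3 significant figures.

ΔT = +1.7 K, ΔS = +2.21 psu (deep − shallow).
Δρ/ρ₀ = −αΔT + βΔS = -2.04 × 10⁻⁴ + 1.8122 × 10⁻³ = 1.6082 × 10⁻³, so Δρ ≈ 1.652 kg m⁻³.
N² = (g/ρ₀)·Δρ/Δz = g·(Δρ/ρ₀)/Δz = 9.81 × 1.6082 × 10⁻³ / 53 = 2.9767 × 10⁻⁴ s⁻².
N = √(2.9767 × 10⁻⁴) = 0.017253 rad s⁻¹ → T = 2π/N = 364.18 s = 6.0697 min ≈ 6.07 min.

6.07 min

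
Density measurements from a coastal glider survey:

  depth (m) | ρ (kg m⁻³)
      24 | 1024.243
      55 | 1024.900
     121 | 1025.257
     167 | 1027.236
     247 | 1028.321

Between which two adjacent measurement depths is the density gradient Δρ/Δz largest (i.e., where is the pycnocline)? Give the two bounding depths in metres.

Compute the density gradient over each adjacent pair:
  24–55 m: Δρ/Δz = 0.657/31 = 0.021 kg m⁻⁴
  55–121 m: Δρ/Δz = 0.357/66 = 5.4 × 10⁻³ kg m⁻⁴
  121–167 m: Δρ/Δz = 1.979/46 = 0.043 kg m⁻⁴
  167–247 m: Δρ/Δz = 1.085/80 = 0.014 kg m⁻⁴
The largest gradient is in the 121–167 m interval — the pycnocline.

121–167 m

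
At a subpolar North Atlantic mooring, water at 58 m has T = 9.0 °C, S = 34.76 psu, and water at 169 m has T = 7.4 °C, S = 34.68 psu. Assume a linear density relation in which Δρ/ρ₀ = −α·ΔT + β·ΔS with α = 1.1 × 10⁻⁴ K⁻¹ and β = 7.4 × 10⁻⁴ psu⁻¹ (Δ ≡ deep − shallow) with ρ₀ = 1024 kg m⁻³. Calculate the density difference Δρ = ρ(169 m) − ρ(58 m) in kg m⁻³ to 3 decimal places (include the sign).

+0.120 kg m⁻³

ΔT = -1.6 K, ΔS = -0.08 psu (deep − shallow).
Δρ/ρ₀ = −(1.1 × 10⁻⁴)(-1.6) + (7.4 × 10⁻⁴)(-0.08) = 1.168 × 10⁻⁴.
Δρ = 1024 × (1.168 × 10⁻⁴) = +0.120 kg m⁻³.
Positive Δρ: denser below, stable.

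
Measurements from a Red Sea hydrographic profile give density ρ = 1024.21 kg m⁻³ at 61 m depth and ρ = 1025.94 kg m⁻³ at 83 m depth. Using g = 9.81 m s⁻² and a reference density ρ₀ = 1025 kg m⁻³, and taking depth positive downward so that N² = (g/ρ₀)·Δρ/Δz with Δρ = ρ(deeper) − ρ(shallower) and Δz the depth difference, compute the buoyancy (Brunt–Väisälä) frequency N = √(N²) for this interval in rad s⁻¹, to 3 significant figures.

Δρ = 1025.94 − 1024.21 = 1.73 kg m⁻³ over Δz = 83 − 61 = 22 m.
N² = (9.81/1025) × (1.73/22) = 7.5261 × 10⁻⁴ s⁻².
N = √(7.5261 × 10⁻⁴) = 0.027434 rad s⁻¹ ≈ 0.0274 rad s⁻¹.
A positive N² confirms static stability across the interval.

0.0274 rad s⁻¹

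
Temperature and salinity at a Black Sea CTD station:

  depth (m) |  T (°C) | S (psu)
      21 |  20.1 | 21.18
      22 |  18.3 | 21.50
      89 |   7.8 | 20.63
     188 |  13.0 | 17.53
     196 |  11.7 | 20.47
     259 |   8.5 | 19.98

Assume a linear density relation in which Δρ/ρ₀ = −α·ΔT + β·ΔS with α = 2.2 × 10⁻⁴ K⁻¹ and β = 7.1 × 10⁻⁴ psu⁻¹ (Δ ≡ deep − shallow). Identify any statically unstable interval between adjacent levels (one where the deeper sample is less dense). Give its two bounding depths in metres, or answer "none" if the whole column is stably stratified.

Evaluate Δρ/ρ₀ = −αΔT + βΔS across each adjacent pair:
  21–22 m: −αΔT+βΔS = −(2.2 × 10⁻⁴)(-1.8)+(7.1 × 10⁻⁴)(+0.32) = 6.2 × 10⁻⁴ → stable
  22–89 m: −αΔT+βΔS = −(2.2 × 10⁻⁴)(-10.5)+(7.1 × 10⁻⁴)(-0.87) = 1.7 × 10⁻³ → stable
  89–188 m: −αΔT+βΔS = −(2.2 × 10⁻⁴)(+5.2)+(7.1 × 10⁻⁴)(-3.10) = -3.3 × 10⁻³ → UNSTABLE
  188–196 m: −αΔT+βΔS = −(2.2 × 10⁻⁴)(-1.3)+(7.1 × 10⁻⁴)(+2.94) = 2.4 × 10⁻³ → stable
  196–259 m: −αΔT+βΔS = −(2.2 × 10⁻⁴)(-3.2)+(7.1 × 10⁻⁴)(-0.49) = 3.6 × 10⁻⁴ → stable
The 89–188 m interval has Δρ < 0: lighter water underlies denser water.

89–188 m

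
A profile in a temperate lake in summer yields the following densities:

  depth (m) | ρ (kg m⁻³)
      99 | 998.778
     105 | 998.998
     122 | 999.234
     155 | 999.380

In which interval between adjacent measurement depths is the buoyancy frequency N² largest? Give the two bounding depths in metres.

Compute the density gradient over each adjacent pair:
  99–105 m: Δρ/Δz = 0.220/6 = 0.037 kg m⁻⁴
  105–122 m: Δρ/Δz = 0.236/17 = 0.014 kg m⁻⁴
  122–155 m: Δρ/Δz = 0.146/33 = 4.4 × 10⁻³ kg m⁻⁴
The largest gradient is in the 99–105 m interval — the pycnocline.

99–105 m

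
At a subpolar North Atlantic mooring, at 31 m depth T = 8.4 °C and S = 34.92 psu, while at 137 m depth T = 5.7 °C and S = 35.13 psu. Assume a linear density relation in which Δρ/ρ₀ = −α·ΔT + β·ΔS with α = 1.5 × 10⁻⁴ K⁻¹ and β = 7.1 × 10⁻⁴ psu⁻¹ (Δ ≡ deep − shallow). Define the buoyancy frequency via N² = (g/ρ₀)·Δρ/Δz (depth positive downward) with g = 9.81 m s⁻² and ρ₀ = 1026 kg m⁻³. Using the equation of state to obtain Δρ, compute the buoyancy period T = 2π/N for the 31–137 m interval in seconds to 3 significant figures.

ΔT = -2.7 K, ΔS = +0.21 psu (deep − shallow).
Δρ/ρ₀ = −αΔT + βΔS = 4.05 × 10⁻⁴ + 1.491 × 10⁻⁴ = 5.541 × 10⁻⁴, so Δρ ≈ 0.5685 kg m⁻³.
N² = (g/ρ₀)·Δρ/Δz = g·(Δρ/ρ₀)/Δz = 9.81 × 5.541 × 10⁻⁴ / 106 = 5.1280 × 10⁻⁵ s⁻².
N = √(5.1280 × 10⁻⁵) = 7.1610 × 10⁻³ rad s⁻¹ → T = 2π/N = 877.42 s ≈ 877 s.

877 s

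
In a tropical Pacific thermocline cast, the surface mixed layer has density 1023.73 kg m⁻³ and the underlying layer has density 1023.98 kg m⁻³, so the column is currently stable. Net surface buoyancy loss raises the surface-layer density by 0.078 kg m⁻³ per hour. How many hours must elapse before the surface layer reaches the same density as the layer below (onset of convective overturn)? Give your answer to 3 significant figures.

3.21 hours

Density deficit of the surface layer: 1023.98 − 1023.73 = 0.25 kg m⁻³.
Required change = 0.25 / 0.078 = 3.21 hours.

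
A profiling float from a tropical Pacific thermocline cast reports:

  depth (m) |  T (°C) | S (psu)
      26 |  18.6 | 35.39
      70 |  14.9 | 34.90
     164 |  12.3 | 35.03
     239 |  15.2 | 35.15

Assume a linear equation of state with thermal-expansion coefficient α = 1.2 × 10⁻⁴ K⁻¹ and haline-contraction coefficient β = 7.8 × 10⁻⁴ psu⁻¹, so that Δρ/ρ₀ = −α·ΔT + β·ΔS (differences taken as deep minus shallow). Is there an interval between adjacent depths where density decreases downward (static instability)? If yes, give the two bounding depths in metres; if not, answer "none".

164–239 m

Evaluate Δρ/ρ₀ = −αΔT + βΔS across each adjacent pair:
  26–70 m: −αΔT+βΔS = −(1.2 × 10⁻⁴)(-3.7)+(7.8 × 10⁻⁴)(-0.49) = 6.2 × 10⁻⁵ → stable
  70–164 m: −αΔT+βΔS = −(1.2 × 10⁻⁴)(-2.6)+(7.8 × 10⁻⁴)(+0.13) = 4.1 × 10⁻⁴ → stable
  164–239 m: −αΔT+βΔS = −(1.2 × 10⁻⁴)(+2.9)+(7.8 × 10⁻⁴)(+0.12) = -2.5 × 10⁻⁴ → UNSTABLE
The 164–239 m interval has Δρ < 0: lighter water underlies denser water.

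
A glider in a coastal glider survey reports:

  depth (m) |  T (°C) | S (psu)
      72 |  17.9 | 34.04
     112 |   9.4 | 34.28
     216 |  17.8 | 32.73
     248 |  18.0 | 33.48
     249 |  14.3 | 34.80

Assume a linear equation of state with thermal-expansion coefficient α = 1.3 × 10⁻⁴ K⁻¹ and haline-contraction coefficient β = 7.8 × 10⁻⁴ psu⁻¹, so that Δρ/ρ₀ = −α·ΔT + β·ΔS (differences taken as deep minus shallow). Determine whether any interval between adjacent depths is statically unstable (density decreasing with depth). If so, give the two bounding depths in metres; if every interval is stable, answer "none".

Evaluate Δρ/ρ₀ = −αΔT + βΔS across each adjacent pair:
  72–112 m: −αΔT+βΔS = −(1.3 × 10⁻⁴)(-8.5)+(7.8 × 10⁻⁴)(+0.24) = 1.3 × 10⁻³ → stable
  112–216 m: −αΔT+βΔS = −(1.3 × 10⁻⁴)(+8.4)+(7.8 × 10⁻⁴)(-1.55) = -2.3 × 10⁻³ → UNSTABLE
  216–248 m: −αΔT+βΔS = −(1.3 × 10⁻⁴)(+0.2)+(7.8 × 10⁻⁴)(+0.75) = 5.6 × 10⁻⁴ → stable
  248–249 m: −αΔT+βΔS = −(1.3 × 10⁻⁴)(-3.7)+(7.8 × 10⁻⁴)(+1.32) = 1.5 × 10⁻³ → stable
The 112–216 m interval has Δρ < 0: lighter water underlies denser water.

112–216 m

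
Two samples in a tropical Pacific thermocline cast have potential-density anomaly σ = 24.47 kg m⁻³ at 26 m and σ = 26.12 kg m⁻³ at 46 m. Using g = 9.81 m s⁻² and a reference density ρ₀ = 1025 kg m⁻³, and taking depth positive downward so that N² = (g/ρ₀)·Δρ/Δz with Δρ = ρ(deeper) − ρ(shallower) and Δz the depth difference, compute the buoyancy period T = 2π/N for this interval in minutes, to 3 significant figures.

3.73 min

Δρ = 1026.12 − 1024.47 = 1.65 kg m⁻³ over Δz = 46 − 26 = 20 m.
N² = (9.81/1025) × (1.65/20) = 7.8959 × 10⁻⁴ s⁻².
N = √(7.8959 × 10⁻⁴) = 0.028100 rad s⁻¹, so T = 2π/N = 223.60 s = 3.7267 min ≈ 3.73 min.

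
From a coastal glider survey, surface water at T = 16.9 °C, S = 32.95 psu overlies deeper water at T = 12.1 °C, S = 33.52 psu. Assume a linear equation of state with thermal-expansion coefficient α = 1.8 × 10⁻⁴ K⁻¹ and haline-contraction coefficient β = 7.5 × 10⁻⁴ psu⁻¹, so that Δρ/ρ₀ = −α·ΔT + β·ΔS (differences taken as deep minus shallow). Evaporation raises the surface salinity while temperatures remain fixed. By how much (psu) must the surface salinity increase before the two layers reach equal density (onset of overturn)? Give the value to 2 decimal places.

1.72 psu

Neutral buoyancy requires −α(T_deep − T_surf) + β(S_deep − S_surf′) = 0.
S_surf′ = S_deep − (α/β)·ΔT = 33.52 − (1.8 × 10⁻⁴/7.5 × 10⁻⁴)·(-4.8) = 34.6720 psu.
Increase required: 34.6720 − 32.95 = 1.7220 psu.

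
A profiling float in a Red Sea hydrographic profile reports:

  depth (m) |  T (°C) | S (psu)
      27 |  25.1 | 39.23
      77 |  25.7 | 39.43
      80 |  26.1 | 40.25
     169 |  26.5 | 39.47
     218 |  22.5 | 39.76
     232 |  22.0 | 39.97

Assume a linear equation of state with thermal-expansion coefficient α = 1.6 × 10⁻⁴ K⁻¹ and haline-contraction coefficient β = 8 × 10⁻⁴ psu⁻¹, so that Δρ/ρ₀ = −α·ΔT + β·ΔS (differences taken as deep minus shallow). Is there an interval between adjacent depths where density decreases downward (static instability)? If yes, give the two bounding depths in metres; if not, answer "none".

Evaluate Δρ/ρ₀ = −αΔT + βΔS across each adjacent pair:
  27–77 m: −αΔT+βΔS = −(1.6 × 10⁻⁴)(+0.6)+(8 × 10⁻⁴)(+0.20) = 6.4 × 10⁻⁵ → stable
  77–80 m: −αΔT+βΔS = −(1.6 × 10⁻⁴)(+0.4)+(8 × 10⁻⁴)(+0.82) = 5.9 × 10⁻⁴ → stable
  80–169 m: −αΔT+βΔS = −(1.6 × 10⁻⁴)(+0.4)+(8 × 10⁻⁴)(-0.78) = -6.9 × 10⁻⁴ → UNSTABLE
  169–218 m: −αΔT+βΔS = −(1.6 × 10⁻⁴)(-4.0)+(8 × 10⁻⁴)(+0.29) = 8.7 × 10⁻⁴ → stable
  218–232 m: −αΔT+βΔS = −(1.6 × 10⁻⁴)(-0.5)+(8 × 10⁻⁴)(+0.21) = 2.5 × 10⁻⁴ → stable
The 80–169 m interval has Δρ < 0: lighter water underlies denser water.

80–169 m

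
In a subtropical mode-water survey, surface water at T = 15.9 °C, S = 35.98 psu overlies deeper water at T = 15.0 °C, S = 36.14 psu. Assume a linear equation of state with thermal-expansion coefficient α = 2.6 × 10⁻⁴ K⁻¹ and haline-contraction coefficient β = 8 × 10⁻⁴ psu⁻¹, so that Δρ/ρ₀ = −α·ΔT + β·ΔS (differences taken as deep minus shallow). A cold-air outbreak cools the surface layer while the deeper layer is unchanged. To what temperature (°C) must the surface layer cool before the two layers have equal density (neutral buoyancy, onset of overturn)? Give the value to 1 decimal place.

14.5 °C

Neutral buoyancy requires Δρ = 0, i.e. −α(T_deep − T_surf′) + β(S_deep − S_surf) = 0.
T_surf′ = T_deep − (β/α)·ΔS = 15.0 − (8 × 10⁻⁴/2.6 × 10⁻⁴)·(+0.16) = 14.508 °C.
Cooling required: 15.9 − (14.508) = 1.392 °C.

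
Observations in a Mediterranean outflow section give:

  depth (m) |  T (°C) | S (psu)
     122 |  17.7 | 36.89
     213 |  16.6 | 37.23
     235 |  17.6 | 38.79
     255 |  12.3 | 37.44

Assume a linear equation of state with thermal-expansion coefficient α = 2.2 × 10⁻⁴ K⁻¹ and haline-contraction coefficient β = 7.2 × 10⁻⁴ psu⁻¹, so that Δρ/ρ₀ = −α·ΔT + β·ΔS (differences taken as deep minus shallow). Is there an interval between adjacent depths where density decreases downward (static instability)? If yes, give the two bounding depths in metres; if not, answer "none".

Evaluate Δρ/ρ₀ = −αΔT + βΔS across each adjacent pair:
  122–213 m: −αΔT+βΔS = −(2.2 × 10⁻⁴)(-1.1)+(7.2 × 10⁻⁴)(+0.34) = 4.9 × 10⁻⁴ → stable
  213–235 m: −αΔT+βΔS = −(2.2 × 10⁻⁴)(+1.0)+(7.2 × 10⁻⁴)(+1.56) = 9.0 × 10⁻⁴ → stable
  235–255 m: −αΔT+βΔS = −(2.2 × 10⁻⁴)(-5.3)+(7.2 × 10⁻⁴)(-1.35) = 1.9 × 10⁻⁴ → stable
Every interval has Δρ > 0: the column is stably stratified throughout.

none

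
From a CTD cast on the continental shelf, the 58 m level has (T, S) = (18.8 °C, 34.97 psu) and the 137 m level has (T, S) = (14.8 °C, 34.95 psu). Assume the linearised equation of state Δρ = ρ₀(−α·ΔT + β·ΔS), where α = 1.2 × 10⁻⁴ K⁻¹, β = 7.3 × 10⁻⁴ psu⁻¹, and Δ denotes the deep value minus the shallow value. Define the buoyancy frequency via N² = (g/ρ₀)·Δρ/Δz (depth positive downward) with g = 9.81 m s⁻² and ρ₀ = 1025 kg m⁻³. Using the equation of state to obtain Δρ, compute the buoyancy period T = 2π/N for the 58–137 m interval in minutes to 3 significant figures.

ΔT = -4.0 K, ΔS = -0.02 psu (deep − shallow).
Δρ/ρ₀ = −αΔT + βΔS = 4.80 × 10⁻⁴ − 1.46 × 10⁻⁵ = 4.654 × 10⁻⁴, so Δρ ≈ 0.4770 kg m⁻³.
N² = (g/ρ₀)·Δρ/Δz = g·(Δρ/ρ₀)/Δz = 9.81 × 4.654 × 10⁻⁴ / 79 = 5.7792 × 10⁻⁵ s⁻².
N = √(5.7792 × 10⁻⁵) = 7.6021 × 10⁻³ rad s⁻¹ → T = 2π/N = 826.51 s = 13.775 min ≈ 13.8 min.

13.8 min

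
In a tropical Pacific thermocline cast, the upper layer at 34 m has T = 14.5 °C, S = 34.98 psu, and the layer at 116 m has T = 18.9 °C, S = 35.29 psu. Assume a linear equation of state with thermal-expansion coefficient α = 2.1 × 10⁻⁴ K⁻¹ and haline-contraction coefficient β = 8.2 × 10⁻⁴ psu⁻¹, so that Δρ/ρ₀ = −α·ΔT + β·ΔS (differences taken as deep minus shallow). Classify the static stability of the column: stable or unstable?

unstable

ΔT = 18.9 − 14.5 = +4.4 K and ΔS = 35.29 − 34.98 = +0.31 psu (deep − shallow).
−αΔT = -9.24 × 10⁻⁴; βΔS = 2.542 × 10⁻⁴; sum Δρ/ρ₀ = -6.698 × 10⁻⁴.
Δρ/ρ₀ < 0, so Δρ < 0: deeper water is lighter → statically unstable; the column would overturn.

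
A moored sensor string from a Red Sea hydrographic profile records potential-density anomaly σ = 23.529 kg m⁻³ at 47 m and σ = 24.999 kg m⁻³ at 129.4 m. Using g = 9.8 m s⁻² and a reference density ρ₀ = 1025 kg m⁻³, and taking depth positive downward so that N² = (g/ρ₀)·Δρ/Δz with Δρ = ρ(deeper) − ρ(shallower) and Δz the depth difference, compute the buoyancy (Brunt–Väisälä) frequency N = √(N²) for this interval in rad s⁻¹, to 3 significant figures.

Δρ = 1024.999 − 1023.529 = 1.470 kg m⁻³ over Δz = 129.4 − 47 = 82.4 m.
N² = (9.8/1025) × (1.470/82.4) = 1.7057 × 10⁻⁴ s⁻².
N = √(1.7057 × 10⁻⁴) = 0.013060 rad s⁻¹ ≈ 0.0131 rad s⁻¹.

0.0131 rad s⁻¹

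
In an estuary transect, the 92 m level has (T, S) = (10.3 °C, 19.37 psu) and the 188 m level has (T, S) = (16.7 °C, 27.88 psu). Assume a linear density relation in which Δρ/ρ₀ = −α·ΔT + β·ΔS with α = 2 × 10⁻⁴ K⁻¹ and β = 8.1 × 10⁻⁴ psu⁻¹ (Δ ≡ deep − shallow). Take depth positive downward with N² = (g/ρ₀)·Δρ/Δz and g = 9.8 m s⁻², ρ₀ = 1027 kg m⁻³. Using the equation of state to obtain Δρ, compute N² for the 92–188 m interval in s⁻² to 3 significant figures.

5.73 × 10⁻⁴ s⁻²

ΔT = +6.4 K, ΔS = +8.51 psu (deep − shallow).
Δρ/ρ₀ = −αΔT + βΔS = -1.28 × 10⁻³ + 6.8931 × 10⁻³ = 5.6131 × 10⁻³, so Δρ ≈ 5.765 kg m⁻³.
N² = (g/ρ₀)·Δρ/Δz = g·(Δρ/ρ₀)/Δz = 9.8 × 5.6131 × 10⁻³ / 96 = 5.7300 × 10⁻⁴ s⁻² ≈ 5.73 × 10⁻⁴ s⁻².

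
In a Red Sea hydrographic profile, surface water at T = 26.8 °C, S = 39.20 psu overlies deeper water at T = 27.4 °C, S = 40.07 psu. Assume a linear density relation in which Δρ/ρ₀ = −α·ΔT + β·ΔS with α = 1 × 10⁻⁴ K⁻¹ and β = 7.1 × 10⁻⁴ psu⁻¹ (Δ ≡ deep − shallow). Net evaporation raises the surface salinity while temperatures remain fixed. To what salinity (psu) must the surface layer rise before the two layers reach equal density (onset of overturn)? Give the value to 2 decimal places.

39.99 psu

Neutral buoyancy requires −α(T_deep − T_surf) + β(S_deep − S_surf′) = 0.
S_surf′ = S_deep − (α/β)·ΔT = 40.07 − (1 × 10⁻⁴/7.1 × 10⁻⁴)·(+0.6) = 39.9855 psu.
Increase required: 39.9855 − 39.20 = 0.7855 psu.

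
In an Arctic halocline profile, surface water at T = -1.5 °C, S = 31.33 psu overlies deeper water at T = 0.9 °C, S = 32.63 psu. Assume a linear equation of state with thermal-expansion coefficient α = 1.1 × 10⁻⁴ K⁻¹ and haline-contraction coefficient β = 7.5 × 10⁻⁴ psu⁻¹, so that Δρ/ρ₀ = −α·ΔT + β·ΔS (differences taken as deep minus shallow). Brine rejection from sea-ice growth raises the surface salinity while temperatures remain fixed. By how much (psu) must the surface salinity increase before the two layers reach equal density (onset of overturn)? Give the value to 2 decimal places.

Neutral buoyancy requires −α(T_deep − T_surf) + β(S_deep − S_surf′) = 0.
S_surf′ = S_deep − (α/β)·ΔT = 32.63 − (1.1 × 10⁻⁴/7.5 × 10⁻⁴)·(+2.4) = 32.2780 psu.
Increase required: 32.2780 − 31.33 = 0.9480 psu.

0.95 psu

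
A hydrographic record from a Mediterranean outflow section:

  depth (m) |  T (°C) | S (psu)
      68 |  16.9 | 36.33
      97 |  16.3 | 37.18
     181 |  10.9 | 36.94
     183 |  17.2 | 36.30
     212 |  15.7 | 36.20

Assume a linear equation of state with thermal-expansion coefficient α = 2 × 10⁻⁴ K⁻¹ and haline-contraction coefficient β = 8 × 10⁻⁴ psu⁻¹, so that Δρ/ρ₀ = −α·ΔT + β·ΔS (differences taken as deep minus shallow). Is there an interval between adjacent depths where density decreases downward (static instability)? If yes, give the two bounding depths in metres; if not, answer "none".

Evaluate Δρ/ρ₀ = −αΔT + βΔS across each adjacent pair:
  68–97 m: −αΔT+βΔS = −(2 × 10⁻⁴)(-0.6)+(8 × 10⁻⁴)(+0.85) = 8.0 × 10⁻⁴ → stable
  97–181 m: −αΔT+βΔS = −(2 × 10⁻⁴)(-5.4)+(8 × 10⁻⁴)(-0.24) = 8.9 × 10⁻⁴ → stable
  181–183 m: −αΔT+βΔS = −(2 × 10⁻⁴)(+6.3)+(8 × 10⁻⁴)(-0.64) = -1.8 × 10⁻³ → UNSTABLE
  183–212 m: −αΔT+βΔS = −(2 × 10⁻⁴)(-1.5)+(8 × 10⁻⁴)(-0.10) = 2.2 × 10⁻⁴ → stable
The 181–183 m interval has Δρ < 0: lighter water underlies denser water.

181–183 m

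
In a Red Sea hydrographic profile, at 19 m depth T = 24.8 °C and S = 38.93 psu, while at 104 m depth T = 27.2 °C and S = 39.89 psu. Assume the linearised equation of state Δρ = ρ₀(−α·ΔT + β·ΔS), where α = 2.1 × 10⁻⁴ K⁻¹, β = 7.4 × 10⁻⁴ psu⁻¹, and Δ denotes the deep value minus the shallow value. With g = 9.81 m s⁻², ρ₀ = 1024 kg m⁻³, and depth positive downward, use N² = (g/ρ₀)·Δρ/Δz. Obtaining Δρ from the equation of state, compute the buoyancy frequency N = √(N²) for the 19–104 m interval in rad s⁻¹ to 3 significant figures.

ΔT = +2.4 K, ΔS = +0.96 psu (deep − shallow).
Δρ/ρ₀ = −αΔT + βΔS = -5.04 × 10⁻⁴ + 7.104 × 10⁻⁴ = 2.064 × 10⁻⁴, so Δρ ≈ 0.2114 kg m⁻³.
N² = (g/ρ₀)·Δρ/Δz = g·(Δρ/ρ₀)/Δz = 9.81 × 2.064 × 10⁻⁴ / 85 = 2.3821 × 10⁻⁵ s⁻².
N = √(2.3821 × 10⁻⁵) = 4.8807 × 10⁻³ rad s⁻¹ ≈ 4.88 × 10⁻³ rad s⁻¹.

4.88 × 10⁻³ rad s⁻¹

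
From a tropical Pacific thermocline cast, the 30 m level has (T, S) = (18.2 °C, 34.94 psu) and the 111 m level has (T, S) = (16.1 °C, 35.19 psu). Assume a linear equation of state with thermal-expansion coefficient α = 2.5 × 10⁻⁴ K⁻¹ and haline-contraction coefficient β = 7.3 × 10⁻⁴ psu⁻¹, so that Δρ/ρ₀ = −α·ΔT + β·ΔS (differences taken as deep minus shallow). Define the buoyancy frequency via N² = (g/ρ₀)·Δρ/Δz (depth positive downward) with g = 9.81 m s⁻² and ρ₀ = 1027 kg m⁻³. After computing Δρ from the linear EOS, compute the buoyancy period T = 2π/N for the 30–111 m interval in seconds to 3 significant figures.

679 s

ΔT = -2.1 K, ΔS = +0.25 psu (deep − shallow).
Δρ/ρ₀ = −αΔT + βΔS = 5.25 × 10⁻⁴ + 1.825 × 10⁻⁴ = 7.075 × 10⁻⁴, so Δρ ≈ 0.7266 kg m⁻³.
N² = (g/ρ₀)·Δρ/Δz = g·(Δρ/ρ₀)/Δz = 9.81 × 7.075 × 10⁻⁴ / 81 = 8.5686 × 10⁻⁵ s⁻².
N = √(8.5686 × 10⁻⁵) = 9.2567 × 10⁻³ rad s⁻¹ → T = 2π/N = 678.77 s ≈ 679 s.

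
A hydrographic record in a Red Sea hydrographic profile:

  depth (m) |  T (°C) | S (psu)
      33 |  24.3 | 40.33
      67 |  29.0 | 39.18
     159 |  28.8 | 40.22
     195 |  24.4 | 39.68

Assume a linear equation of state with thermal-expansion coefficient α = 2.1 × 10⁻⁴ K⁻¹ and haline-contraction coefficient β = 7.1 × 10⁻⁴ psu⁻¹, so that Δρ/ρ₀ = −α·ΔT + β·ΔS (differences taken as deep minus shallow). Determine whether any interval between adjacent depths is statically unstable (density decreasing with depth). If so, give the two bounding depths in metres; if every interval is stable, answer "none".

33–67 m

Evaluate Δρ/ρ₀ = −αΔT + βΔS across each adjacent pair:
  33–67 m: −αΔT+βΔS = −(2.1 × 10⁻⁴)(+4.7)+(7.1 × 10⁻⁴)(-1.15) = -1.8 × 10⁻³ → UNSTABLE
  67–159 m: −αΔT+βΔS = −(2.1 × 10⁻⁴)(-0.2)+(7.1 × 10⁻⁴)(+1.04) = 7.8 × 10⁻⁴ → stable
  159–195 m: −αΔT+βΔS = −(2.1 × 10⁻⁴)(-4.4)+(7.1 × 10⁻⁴)(-0.54) = 5.4 × 10⁻⁴ → stable
The 33–67 m interval has Δρ < 0: lighter water underlies denser water.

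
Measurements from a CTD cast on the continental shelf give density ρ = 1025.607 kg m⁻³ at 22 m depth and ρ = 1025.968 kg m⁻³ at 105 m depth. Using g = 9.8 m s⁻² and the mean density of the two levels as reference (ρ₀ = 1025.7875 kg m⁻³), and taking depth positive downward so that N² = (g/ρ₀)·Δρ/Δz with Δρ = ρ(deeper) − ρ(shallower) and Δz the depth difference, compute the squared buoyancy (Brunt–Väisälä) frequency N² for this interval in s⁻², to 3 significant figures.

4.16 × 10⁻⁵ s⁻²

Δρ = 1025.968 − 1025.607 = 0.361 kg m⁻³ over Δz = 105 − 22 = 83 m.
N² = (9.8/1025.7875) × (0.361/83) = 4.1553 × 10⁻⁵ s⁻² ≈ 4.16 × 10⁻⁵ s⁻².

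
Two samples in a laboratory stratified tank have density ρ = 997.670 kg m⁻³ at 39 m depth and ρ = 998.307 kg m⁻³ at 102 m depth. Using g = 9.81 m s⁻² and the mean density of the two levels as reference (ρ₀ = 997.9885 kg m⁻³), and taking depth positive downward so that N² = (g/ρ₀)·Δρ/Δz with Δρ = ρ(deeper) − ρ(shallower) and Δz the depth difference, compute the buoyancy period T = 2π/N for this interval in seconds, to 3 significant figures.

630 s

Δρ = 998.307 − 997.670 = 0.637 kg m⁻³ over Δz = 102 − 39 = 63 m.
N² = (9.81/997.9885) × (0.637/63) = 9.9390 × 10⁻⁵ s⁻².
N = √(9.9390 × 10⁻⁵) = 9.9695 × 10⁻³ rad s⁻¹, so T = 2π/N = 630.24 s ≈ 630 s.
Since Δρ > 0 the layer is stably stratified.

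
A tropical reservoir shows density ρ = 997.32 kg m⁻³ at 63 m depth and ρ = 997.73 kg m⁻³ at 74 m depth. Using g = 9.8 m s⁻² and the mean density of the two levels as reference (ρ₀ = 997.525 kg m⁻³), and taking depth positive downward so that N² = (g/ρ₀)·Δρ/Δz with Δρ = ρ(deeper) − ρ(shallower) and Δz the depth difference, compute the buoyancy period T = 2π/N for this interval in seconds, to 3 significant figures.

Δρ = 997.73 − 997.32 = 0.41 kg m⁻³ over Δz = 74 − 63 = 11 m.
N² = (9.8/997.525) × (0.41/11) = 3.6618 × 10⁻⁴ s⁻².
N = √(3.6618 × 10⁻⁴) = 0.019136 rad s⁻¹, so T = 2π/N = 328.34 s ≈ 328 s.

328 s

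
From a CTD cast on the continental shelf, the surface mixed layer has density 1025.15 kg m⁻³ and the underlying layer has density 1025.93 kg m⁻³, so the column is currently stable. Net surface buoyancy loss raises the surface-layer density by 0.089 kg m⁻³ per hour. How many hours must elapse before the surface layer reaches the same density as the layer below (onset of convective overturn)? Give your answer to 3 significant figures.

8.76 hours

Density deficit of the surface layer: 1025.93 − 1025.15 = 0.78 kg m⁻³.
Required change = 0.78 / 0.089 = 8.76 hours.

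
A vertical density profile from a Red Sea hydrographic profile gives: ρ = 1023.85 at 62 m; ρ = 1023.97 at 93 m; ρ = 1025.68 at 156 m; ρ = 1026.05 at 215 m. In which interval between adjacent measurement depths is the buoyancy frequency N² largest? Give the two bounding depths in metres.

93–156 m

Compute the density gradient over each adjacent pair:
  62–93 m: Δρ/Δz = 0.12/31 = 3.9 × 10⁻³ kg m⁻⁴
  93–156 m: Δρ/Δz = 1.71/63 = 0.027 kg m⁻⁴
  156–215 m: Δρ/Δz = 0.37/59 = 6.3 × 10⁻³ kg m⁻⁴
The largest gradient is in the 93–156 m interval — the pycnocline.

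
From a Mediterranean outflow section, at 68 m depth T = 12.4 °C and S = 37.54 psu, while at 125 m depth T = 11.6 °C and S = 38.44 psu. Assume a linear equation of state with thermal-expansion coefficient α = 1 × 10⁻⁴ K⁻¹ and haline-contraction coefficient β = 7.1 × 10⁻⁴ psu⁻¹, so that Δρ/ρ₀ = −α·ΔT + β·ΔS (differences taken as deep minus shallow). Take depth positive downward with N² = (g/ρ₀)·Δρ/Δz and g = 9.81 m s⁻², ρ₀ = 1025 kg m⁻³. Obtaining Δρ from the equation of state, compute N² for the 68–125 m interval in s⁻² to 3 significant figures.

ΔT = -0.8 K, ΔS = +0.90 psu (deep − shallow).
Δρ/ρ₀ = −αΔT + βΔS = 8.00 × 10⁻⁵ + 6.39 × 10⁻⁴ = 7.19 × 10⁻⁴, so Δρ ≈ 0.7370 kg m⁻³.
N² = (g/ρ₀)·Δρ/Δz = g·(Δρ/ρ₀)/Δz = 9.81 × 7.19 × 10⁻⁴ / 57 = 1.2374 × 10⁻⁴ s⁻² ≈ 1.24 × 10⁻⁴ s⁻².

1.24 × 10⁻⁴ s⁻²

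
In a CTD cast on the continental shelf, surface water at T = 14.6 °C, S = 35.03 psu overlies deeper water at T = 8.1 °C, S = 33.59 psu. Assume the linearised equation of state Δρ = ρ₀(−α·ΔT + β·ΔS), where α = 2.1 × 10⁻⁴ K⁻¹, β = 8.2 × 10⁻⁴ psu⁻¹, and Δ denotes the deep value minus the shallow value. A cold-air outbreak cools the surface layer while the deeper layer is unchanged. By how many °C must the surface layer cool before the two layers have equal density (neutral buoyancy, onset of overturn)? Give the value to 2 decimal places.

Neutral buoyancy requires Δρ = 0, i.e. −α(T_deep − T_surf′) + β(S_deep − S_surf) = 0.
T_surf′ = T_deep − (β/α)·ΔS = 8.1 − (8.2 × 10⁻⁴/2.1 × 10⁻⁴)·(-1.44) = 13.7229 °C.
Cooling required: 14.6 − (13.7229) = 0.8771 °C.

0.88 °C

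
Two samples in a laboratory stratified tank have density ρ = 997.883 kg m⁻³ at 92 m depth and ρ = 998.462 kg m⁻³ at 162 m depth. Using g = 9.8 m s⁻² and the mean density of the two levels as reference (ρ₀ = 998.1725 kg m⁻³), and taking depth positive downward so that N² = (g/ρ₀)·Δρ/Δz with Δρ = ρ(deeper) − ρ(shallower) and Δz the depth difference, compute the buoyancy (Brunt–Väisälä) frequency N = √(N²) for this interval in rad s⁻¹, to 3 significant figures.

Δρ = 998.462 − 997.883 = 0.579 kg m⁻³ over Δz = 162 − 92 = 70 m.
N² = (9.8/998.1725) × (0.579/70) = 8.1208 × 10⁻⁵ s⁻².
N = √(8.1208 × 10⁻⁵) = 9.0115 × 10⁻³ rad s⁻¹ ≈ 9.01 × 10⁻³ rad s⁻¹.

9.01 × 10⁻³ rad s⁻¹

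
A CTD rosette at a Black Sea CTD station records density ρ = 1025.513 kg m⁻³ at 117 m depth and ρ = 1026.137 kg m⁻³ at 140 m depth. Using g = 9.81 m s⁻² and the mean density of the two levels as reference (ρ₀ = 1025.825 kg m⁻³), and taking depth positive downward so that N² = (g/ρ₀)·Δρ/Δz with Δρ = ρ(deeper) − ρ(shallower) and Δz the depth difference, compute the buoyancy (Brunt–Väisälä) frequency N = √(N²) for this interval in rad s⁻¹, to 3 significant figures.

Δρ = 1026.137 − 1025.513 = 0.624 kg m⁻³ over Δz = 140 − 117 = 23 m.
N² = (9.81/1025.825) × (0.624/23) = 2.5945 × 10⁻⁴ s⁻².
N = √(2.5945 × 10⁻⁴) = 0.016107 rad s⁻¹ ≈ 0.0161 rad s⁻¹.

0.0161 rad s⁻¹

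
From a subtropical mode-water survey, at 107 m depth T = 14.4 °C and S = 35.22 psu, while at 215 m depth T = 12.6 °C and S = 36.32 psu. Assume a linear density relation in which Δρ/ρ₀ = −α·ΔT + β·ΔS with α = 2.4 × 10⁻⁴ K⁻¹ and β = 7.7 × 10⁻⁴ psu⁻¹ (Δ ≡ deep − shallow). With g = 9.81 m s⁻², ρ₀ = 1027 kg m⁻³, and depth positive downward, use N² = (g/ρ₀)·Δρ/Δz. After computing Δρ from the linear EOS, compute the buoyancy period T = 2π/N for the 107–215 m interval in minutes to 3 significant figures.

ΔT = -1.8 K, ΔS = +1.10 psu (deep − shallow).
Δρ/ρ₀ = −αΔT + βΔS = 4.32 × 10⁻⁴ + 8.47 × 10⁻⁴ = 1.279 × 10⁻³, so Δρ ≈ 1.314 kg m⁻³.
N² = (g/ρ₀)·Δρ/Δz = g·(Δρ/ρ₀)/Δz = 9.81 × 1.279 × 10⁻³ / 108 = 1.1618 × 10⁻⁴ s⁻².
N = √(1.1618 × 10⁻⁴) = 0.010779 rad s⁻¹ → T = 2π/N = 582.91 s = 9.7152 min ≈ 9.72 min.

9.72 min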